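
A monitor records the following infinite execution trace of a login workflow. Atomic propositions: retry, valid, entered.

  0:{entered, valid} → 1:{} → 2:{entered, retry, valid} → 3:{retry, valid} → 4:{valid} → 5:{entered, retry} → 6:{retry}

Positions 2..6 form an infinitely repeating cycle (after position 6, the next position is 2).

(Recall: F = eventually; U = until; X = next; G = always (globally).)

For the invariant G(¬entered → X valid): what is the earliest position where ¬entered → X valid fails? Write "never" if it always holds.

4

Check ¬entered → X valid at each position in order: 0 ✓, 1 ✓, 2 ✓, 3 ✓.
At position 4 the labels are {valid} and the next position 5 has {entered, retry}, so ¬entered → X valid is false there. This is the first violation.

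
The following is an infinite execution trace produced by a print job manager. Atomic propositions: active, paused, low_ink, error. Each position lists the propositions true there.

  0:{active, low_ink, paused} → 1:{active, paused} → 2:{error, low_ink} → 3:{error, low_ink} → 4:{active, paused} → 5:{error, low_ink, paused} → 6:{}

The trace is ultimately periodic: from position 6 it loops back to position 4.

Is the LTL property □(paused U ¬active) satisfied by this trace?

paused U ¬active holds at every position 0..6, and those are all positions ever visited, so □(paused U ¬active) holds.

Yes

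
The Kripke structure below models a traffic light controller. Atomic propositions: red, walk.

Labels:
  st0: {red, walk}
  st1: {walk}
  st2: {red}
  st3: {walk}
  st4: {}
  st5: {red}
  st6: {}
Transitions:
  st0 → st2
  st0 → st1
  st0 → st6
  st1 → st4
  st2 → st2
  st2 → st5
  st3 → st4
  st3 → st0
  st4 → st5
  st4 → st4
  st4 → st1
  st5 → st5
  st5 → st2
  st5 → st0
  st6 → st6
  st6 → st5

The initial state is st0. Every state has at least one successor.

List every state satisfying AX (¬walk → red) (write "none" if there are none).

States satisfying ¬walk → red: {st0, st1, st2, st3, st5}.
States satisfying AX (¬walk → red): {st2, st5}.

{st2, st5}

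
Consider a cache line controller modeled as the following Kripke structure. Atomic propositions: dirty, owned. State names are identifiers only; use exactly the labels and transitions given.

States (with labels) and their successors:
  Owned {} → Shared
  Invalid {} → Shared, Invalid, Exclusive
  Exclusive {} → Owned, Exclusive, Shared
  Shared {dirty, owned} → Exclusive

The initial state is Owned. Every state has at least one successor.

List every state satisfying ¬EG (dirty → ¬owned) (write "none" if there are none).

{Owned, Shared}

States satisfying dirty → ¬owned: {Owned, Invalid, Exclusive}.
States satisfying EG (dirty → ¬owned): {Invalid, Exclusive}.
States satisfying ¬EG (dirty → ¬owned): {Owned, Shared}.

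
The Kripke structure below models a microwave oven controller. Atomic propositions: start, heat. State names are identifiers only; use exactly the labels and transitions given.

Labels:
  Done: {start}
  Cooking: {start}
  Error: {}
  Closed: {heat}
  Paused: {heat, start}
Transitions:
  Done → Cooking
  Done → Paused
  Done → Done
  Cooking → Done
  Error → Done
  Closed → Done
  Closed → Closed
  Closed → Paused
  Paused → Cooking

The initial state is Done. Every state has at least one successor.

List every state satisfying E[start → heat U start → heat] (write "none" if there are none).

{Error, Closed, Paused}

States satisfying start → heat: {Error, Closed, Paused}.
States satisfying E[start → heat U start → heat]: {Error, Closed, Paused}.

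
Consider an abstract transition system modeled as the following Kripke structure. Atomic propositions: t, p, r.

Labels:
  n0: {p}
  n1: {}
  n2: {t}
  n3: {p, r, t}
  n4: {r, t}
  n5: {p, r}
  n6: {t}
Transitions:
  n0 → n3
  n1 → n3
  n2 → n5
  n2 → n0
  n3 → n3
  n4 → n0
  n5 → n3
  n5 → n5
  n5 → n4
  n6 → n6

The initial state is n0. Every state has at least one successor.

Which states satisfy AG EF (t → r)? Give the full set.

States satisfying EF (t → r): {n0, n1, n2, n3, n4, n5}.
States satisfying AG EF (t → r): {n0, n1, n2, n3, n4, n5}.

{n0, n1, n2, n3, n4, n5}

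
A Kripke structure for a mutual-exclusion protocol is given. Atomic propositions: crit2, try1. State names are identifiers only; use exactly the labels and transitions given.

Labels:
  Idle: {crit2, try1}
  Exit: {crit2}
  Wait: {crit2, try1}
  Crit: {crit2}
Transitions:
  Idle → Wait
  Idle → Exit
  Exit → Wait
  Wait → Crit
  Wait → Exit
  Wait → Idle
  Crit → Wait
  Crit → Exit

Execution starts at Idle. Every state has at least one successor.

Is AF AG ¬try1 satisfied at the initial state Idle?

Violated

States satisfying AG ¬try1: ∅.
States satisfying AF AG ¬try1: ∅.
There is a path from Idle along which AG ¬try1 never holds.
Idle ∉ Sat(AF AG ¬try1).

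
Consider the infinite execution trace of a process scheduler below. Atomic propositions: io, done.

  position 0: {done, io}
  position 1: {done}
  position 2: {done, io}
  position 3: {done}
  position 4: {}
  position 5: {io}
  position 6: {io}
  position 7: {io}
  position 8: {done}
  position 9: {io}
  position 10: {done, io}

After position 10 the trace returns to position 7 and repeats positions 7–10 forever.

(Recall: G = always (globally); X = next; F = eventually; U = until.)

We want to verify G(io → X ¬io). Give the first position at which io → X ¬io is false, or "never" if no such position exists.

Check io → X ¬io at each position in order: 0 ✓, 1 ✓, 2 ✓, 3 ✓, 4 ✓.
At position 5 the labels are {io} and the next position 6 has {io}, so io → X ¬io is false there. This is the first violation.

5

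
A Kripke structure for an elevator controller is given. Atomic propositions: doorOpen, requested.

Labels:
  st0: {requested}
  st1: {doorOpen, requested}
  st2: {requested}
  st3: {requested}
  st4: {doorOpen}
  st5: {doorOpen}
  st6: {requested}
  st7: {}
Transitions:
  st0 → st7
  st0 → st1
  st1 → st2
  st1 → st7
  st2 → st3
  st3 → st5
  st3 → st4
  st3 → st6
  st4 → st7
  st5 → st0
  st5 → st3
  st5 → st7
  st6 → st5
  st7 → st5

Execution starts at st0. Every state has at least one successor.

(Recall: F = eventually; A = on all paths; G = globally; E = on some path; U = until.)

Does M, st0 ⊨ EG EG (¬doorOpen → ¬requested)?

States satisfying EG (¬doorOpen → ¬requested): {st1, st4, st5, st7}.
States satisfying EG EG (¬doorOpen → ¬requested): {st1, st4, st5, st7}.
No suitable path/successor from st0 witnesses the formula.
st0 ∉ Sat(EG EG (¬doorOpen → ¬requested)).

Does not hold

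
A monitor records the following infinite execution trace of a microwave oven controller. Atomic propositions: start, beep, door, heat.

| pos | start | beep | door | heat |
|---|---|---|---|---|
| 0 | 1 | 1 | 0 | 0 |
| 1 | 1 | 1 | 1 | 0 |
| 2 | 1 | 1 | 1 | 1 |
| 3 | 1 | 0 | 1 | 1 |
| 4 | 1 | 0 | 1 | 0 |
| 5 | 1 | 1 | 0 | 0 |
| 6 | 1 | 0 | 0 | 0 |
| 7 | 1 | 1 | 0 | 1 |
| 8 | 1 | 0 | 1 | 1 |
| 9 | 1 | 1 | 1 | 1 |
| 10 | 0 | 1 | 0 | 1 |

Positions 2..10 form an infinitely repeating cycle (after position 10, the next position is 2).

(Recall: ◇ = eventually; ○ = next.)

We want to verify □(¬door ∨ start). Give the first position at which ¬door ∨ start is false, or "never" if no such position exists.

¬door ∨ start holds at every position 0..10, and those are all the positions the trace ever visits, so the invariant □(¬door ∨ start) is never violated.

never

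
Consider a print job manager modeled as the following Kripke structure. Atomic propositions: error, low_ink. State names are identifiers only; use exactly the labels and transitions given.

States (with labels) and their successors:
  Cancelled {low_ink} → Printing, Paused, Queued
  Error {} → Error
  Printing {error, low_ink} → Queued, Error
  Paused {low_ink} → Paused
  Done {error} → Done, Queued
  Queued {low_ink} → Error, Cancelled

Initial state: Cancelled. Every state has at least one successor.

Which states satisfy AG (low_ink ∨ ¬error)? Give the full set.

States satisfying low_ink ∨ ¬error: {Cancelled, Error, Printing, Paused, Queued}.
States satisfying AG (low_ink ∨ ¬error): {Cancelled, Error, Printing, Paused, Queued}.

{Cancelled, Error, Printing, Paused, Queued}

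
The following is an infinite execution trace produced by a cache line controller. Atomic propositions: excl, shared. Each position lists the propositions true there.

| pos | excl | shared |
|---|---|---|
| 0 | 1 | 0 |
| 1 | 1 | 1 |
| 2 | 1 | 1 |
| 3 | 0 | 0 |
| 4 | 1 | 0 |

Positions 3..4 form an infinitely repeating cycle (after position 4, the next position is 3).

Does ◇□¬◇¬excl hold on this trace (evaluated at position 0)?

□¬◇¬excl is false at every position 0..4, so it never becomes true and ◇□¬◇¬excl fails.

Does not hold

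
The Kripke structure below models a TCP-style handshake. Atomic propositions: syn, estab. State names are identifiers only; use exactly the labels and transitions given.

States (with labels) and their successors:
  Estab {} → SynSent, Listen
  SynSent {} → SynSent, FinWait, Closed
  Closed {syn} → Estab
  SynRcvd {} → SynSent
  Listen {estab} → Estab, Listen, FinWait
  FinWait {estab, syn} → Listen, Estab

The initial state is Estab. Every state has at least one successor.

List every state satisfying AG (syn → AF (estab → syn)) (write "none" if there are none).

{Estab, SynSent, Closed, SynRcvd, Listen, FinWait}

States satisfying syn → AF (estab → syn): {Estab, SynSent, Closed, SynRcvd, Listen, FinWait}.
States satisfying AG (syn → AF (estab → syn)): {Estab, SynSent, Closed, SynRcvd, Listen, FinWait}.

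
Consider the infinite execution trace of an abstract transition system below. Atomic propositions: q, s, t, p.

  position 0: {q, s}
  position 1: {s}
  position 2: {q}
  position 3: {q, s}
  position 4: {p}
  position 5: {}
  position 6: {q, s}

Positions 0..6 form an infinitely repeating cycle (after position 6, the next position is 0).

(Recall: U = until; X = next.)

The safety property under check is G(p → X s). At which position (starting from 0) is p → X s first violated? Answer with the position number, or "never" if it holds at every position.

Check p → X s at each position in order: 0 ✓, 1 ✓, 2 ✓, 3 ✓.
At position 4 the labels are {p} and the next position 5 has {}, so p → X s is false there. This is the first violation.

4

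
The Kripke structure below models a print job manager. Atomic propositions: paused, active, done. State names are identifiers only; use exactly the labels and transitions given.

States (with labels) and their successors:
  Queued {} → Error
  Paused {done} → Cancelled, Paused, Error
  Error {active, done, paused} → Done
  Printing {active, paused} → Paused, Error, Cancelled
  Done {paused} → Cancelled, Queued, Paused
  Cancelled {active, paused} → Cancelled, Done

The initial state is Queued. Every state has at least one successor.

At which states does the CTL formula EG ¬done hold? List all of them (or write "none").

{Printing, Done, Cancelled}

States satisfying ¬done: {Queued, Printing, Done, Cancelled}.
States satisfying EG ¬done: {Printing, Done, Cancelled}.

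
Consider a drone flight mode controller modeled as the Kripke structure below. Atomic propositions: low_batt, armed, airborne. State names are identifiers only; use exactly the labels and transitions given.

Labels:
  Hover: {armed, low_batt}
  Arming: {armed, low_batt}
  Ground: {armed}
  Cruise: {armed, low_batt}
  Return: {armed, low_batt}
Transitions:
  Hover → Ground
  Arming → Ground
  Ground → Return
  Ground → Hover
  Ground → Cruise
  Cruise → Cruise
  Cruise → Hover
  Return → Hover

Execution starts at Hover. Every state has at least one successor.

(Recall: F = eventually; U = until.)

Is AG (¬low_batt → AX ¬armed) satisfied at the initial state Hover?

No

States satisfying ¬low_batt → AX ¬armed: {Hover, Arming, Cruise, Return}.
States satisfying AG (¬low_batt → AX ¬armed): ∅.
Ground is reachable from Hover and violates ¬low_batt → AX ¬armed, so AG fails at Hover.
Hover ∉ Sat(AG (¬low_batt → AX ¬armed)).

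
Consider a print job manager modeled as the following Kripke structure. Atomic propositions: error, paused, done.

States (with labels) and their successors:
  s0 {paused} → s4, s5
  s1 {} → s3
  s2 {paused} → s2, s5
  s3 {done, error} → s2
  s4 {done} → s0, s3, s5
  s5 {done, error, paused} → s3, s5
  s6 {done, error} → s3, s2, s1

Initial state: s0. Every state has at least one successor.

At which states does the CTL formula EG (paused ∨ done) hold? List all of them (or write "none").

{s0, s2, s3, s4, s5, s6}

States satisfying paused ∨ done: {s0, s2, s3, s4, s5, s6}.
States satisfying EG (paused ∨ done): {s0, s2, s3, s4, s5, s6}.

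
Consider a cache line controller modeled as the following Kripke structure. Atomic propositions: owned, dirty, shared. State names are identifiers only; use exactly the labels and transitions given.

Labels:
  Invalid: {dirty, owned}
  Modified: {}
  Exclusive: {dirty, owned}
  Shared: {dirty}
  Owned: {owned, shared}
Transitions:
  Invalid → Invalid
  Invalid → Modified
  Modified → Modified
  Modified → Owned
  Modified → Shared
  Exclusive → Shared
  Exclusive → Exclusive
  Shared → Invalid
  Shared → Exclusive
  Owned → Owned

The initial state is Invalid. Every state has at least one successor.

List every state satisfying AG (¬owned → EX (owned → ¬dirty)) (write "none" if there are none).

States satisfying ¬owned → EX (owned → ¬dirty): {Invalid, Modified, Exclusive, Owned}.
States satisfying AG (¬owned → EX (owned → ¬dirty)): {Owned}.

{Owned}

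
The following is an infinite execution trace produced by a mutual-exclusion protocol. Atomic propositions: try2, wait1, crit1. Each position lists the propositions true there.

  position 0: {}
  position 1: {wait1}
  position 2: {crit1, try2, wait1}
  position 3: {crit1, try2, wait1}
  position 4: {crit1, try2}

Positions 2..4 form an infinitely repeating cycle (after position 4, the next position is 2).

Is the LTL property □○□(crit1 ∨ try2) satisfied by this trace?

No

○□(crit1 ∨ try2) must hold at every position from 0 onward. It fails at position 0, so □○□(crit1 ∨ try2) is false.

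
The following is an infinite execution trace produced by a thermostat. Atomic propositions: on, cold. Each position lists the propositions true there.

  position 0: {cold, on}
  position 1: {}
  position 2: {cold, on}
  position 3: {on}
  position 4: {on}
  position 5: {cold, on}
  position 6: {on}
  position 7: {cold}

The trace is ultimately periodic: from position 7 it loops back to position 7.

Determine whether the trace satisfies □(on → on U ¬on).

Satisfied

on → on U ¬on holds at every position 0..7, and those are all positions ever visited, so □(on → on U ¬on) holds.
Positions where on holds: 0, 2, 3, 4, 5, 6.
Check on U ¬on at each: 0→ok, 2→ok, 3→ok, 4→ok, 5→ok, 6→ok.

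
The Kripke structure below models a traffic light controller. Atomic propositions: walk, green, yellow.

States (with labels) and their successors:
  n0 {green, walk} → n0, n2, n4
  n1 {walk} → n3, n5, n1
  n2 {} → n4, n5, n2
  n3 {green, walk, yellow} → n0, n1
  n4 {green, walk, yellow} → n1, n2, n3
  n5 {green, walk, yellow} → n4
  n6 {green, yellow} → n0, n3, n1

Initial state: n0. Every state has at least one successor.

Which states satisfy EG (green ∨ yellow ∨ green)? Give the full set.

States satisfying green ∨ yellow ∨ green: {n0, n3, n4, n5, n6}.
States satisfying EG (green ∨ yellow ∨ green): {n0, n3, n4, n5, n6}.

{n0, n3, n4, n5, n6}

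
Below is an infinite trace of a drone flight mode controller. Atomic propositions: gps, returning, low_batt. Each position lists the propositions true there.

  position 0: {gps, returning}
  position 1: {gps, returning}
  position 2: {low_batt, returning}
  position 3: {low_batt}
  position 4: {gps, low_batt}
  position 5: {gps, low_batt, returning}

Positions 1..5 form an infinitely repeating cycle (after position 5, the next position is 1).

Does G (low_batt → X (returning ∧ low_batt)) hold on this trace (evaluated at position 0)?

Violated

low_batt → X (returning ∧ low_batt) must hold at every position from 0 onward. It fails at position 2, so G (low_batt → X (returning ∧ low_batt)) is false.
Positions where low_batt holds: 2, 3, 4, 5.
Check X (returning ∧ low_batt) at each: 2→fails, 3→fails, 4→ok, 5→fails.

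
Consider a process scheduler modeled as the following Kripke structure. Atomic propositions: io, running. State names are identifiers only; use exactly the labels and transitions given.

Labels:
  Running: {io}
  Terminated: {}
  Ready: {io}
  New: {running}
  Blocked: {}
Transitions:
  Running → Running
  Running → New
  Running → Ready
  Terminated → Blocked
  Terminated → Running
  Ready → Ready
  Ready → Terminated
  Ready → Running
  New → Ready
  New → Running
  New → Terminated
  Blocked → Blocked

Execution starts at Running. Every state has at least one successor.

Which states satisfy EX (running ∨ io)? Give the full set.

{Running, Terminated, Ready, New}

States satisfying running ∨ io: {Running, Ready, New}.
States satisfying EX (running ∨ io): {Running, Terminated, Ready, New}.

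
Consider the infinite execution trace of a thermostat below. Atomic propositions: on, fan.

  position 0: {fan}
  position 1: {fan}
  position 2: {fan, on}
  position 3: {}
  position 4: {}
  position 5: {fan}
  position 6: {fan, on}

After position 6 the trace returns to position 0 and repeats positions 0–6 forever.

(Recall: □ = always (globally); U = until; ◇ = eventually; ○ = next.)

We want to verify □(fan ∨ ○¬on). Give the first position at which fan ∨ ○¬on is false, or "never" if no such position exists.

fan ∨ ○¬on holds at every position 0..6, and those are all the positions the trace ever visits, so the invariant □(fan ∨ ○¬on) is never violated.

never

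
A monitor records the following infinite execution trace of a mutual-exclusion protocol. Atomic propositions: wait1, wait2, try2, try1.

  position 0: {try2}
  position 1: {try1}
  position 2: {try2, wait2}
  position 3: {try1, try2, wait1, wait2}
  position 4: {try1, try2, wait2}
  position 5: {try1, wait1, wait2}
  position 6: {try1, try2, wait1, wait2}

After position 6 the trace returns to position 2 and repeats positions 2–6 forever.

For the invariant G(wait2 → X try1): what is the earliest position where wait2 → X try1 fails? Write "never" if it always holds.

6

Check wait2 → X try1 at each position in order: 0 ✓, 1 ✓, 2 ✓, 3 ✓, 4 ✓, 5 ✓.
At position 6 the labels are {try1, try2, wait1, wait2} and the next position 2 has {try2, wait2}, so wait2 → X try1 is false there. This is the first violation.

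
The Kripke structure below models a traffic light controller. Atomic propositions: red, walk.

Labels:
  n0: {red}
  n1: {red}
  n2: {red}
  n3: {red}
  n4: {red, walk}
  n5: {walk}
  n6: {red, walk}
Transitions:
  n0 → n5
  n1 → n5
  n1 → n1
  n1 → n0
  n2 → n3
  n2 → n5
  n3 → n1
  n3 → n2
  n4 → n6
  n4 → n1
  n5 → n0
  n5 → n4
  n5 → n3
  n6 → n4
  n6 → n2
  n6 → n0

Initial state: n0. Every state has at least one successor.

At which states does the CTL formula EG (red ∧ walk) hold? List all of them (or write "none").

{n4, n6}

States satisfying red ∧ walk: {n4, n6}.
States satisfying EG (red ∧ walk): {n4, n6}.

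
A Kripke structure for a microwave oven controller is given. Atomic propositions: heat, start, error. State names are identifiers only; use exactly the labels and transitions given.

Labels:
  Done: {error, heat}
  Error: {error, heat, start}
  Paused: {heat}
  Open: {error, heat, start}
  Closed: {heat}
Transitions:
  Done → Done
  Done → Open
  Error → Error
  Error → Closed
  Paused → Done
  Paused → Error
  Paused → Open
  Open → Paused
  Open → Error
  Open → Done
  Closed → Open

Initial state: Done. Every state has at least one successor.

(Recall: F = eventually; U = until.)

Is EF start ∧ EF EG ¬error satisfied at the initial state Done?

States satisfying start: {Error, Open}.
States satisfying EF start: {Done, Error, Paused, Open, Closed}.
States satisfying EG ¬error: ∅.
States satisfying EF EG ¬error: ∅.
States satisfying EF start ∧ EF EG ¬error: ∅.
Done ∉ Sat(EF start ∧ EF EG ¬error).

No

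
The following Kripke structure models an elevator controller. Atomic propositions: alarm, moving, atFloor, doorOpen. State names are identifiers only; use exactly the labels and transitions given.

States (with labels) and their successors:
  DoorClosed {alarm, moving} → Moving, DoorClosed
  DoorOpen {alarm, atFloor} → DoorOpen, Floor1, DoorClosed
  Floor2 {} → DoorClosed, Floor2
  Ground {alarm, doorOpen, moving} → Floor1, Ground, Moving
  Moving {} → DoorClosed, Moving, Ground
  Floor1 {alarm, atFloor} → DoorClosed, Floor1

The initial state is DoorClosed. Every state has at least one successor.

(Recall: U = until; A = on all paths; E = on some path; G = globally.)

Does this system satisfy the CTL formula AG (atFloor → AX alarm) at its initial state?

Yes

States satisfying atFloor → AX alarm: {DoorClosed, DoorOpen, Floor2, Ground, Moving, Floor1}.
States satisfying AG (atFloor → AX alarm): {DoorClosed, DoorOpen, Floor2, Ground, Moving, Floor1}.
Every state reachable from DoorClosed satisfies atFloor → AX alarm.
DoorClosed ∈ Sat(AG (atFloor → AX alarm)).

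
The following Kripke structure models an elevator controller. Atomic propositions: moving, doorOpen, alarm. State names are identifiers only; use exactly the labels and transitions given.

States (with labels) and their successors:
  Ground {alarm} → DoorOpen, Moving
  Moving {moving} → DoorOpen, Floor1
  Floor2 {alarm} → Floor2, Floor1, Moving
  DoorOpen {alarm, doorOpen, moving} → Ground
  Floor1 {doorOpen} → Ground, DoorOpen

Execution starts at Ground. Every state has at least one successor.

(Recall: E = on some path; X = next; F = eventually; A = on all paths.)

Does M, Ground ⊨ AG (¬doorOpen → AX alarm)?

No

States satisfying ¬doorOpen → AX alarm: {DoorOpen, Floor1}.
States satisfying AG (¬doorOpen → AX alarm): ∅.
Ground is reachable from Ground and violates ¬doorOpen → AX alarm, so AG fails at Ground.
Ground ∉ Sat(AG (¬doorOpen → AX alarm)).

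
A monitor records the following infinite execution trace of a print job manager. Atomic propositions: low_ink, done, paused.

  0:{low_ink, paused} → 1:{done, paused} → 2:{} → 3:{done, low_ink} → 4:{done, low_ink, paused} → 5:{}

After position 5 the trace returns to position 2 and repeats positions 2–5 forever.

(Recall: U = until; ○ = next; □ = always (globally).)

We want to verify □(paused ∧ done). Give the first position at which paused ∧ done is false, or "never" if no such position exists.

At position 0 the labels are {low_ink, paused}, so paused ∧ done is false there. This is the first violation.

0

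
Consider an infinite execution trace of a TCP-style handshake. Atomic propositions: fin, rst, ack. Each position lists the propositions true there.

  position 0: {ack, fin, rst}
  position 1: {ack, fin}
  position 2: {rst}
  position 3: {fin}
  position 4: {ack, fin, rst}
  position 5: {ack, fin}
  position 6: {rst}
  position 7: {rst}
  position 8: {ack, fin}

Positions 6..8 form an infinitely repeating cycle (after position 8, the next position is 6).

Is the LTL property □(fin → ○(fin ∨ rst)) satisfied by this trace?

fin → ○(fin ∨ rst) holds at every position 0..8, and those are all positions ever visited, so □(fin → ○(fin ∨ rst)) holds.
Positions where fin holds: 0, 1, 3, 4, 5, 8.
Check ○(fin ∨ rst) at each: 0→ok, 1→ok, 3→ok, 4→ok, 5→ok, 8→ok.

Holds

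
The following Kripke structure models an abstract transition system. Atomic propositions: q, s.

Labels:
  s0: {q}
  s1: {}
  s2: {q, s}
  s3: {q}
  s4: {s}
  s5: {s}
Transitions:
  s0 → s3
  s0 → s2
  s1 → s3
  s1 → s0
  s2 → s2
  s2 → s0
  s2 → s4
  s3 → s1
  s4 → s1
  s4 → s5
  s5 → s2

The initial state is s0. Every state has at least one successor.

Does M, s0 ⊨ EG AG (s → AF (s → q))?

Yes

States satisfying AG (s → AF (s → q)): {s0, s1, s2, s3, s4, s5}.
States satisfying EG AG (s → AF (s → q)): {s0, s1, s2, s3, s4, s5}.
s0 ∈ Sat(EG AG (s → AF (s → q))).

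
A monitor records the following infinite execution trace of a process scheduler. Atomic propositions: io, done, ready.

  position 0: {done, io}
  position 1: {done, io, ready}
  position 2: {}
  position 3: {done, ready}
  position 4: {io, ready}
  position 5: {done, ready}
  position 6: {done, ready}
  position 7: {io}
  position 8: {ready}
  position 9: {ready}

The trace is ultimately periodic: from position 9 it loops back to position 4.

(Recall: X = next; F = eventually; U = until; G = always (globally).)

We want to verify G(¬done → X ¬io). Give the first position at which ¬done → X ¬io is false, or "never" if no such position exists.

Check ¬done → X ¬io at each position in order: 0 ✓, 1 ✓, 2 ✓, 3 ✓, 4 ✓, 5 ✓, 6 ✓, 7 ✓, 8 ✓.
At position 9 the labels are {ready} and the next position 4 has {io, ready}, so ¬done → X ¬io is false there. This is the first violation.

9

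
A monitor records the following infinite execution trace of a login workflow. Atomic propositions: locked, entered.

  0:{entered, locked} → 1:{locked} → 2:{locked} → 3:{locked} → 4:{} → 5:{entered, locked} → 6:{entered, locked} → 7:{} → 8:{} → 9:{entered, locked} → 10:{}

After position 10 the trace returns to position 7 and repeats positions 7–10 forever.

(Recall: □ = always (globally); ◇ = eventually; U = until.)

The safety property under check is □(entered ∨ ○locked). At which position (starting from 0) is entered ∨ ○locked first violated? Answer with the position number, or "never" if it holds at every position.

Check entered ∨ ○locked at each position in order: 0 ✓, 1 ✓, 2 ✓.
At position 3 the labels are {locked} and the next position 4 has {}, so entered ∨ ○locked is false there. This is the first violation.

3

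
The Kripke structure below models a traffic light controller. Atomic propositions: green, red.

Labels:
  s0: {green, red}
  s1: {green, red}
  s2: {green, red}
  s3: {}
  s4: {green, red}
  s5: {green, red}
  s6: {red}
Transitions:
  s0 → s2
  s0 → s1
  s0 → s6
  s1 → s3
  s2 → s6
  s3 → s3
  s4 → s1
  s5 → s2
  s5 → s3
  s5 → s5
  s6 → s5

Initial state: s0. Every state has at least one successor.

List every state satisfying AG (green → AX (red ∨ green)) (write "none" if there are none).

{s3}

States satisfying green → AX (red ∨ green): {s0, s2, s3, s4, s6}.
States satisfying AG (green → AX (red ∨ green)): {s3}.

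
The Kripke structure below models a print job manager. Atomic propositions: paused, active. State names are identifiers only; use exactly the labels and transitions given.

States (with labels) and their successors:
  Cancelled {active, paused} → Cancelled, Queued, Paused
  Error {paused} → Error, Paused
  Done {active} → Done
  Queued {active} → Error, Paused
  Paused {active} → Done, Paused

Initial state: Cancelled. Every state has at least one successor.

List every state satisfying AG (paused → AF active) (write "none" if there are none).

States satisfying paused → AF active: {Cancelled, Done, Queued, Paused}.
States satisfying AG (paused → AF active): {Done, Paused}.

{Done, Paused}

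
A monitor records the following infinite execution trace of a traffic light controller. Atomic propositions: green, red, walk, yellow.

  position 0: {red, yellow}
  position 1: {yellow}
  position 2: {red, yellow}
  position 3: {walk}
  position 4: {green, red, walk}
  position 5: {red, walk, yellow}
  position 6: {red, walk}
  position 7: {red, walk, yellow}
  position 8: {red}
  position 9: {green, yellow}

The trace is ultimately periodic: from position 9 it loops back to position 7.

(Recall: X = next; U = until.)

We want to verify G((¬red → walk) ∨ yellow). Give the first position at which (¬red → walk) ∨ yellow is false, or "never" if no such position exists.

(¬red → walk) ∨ yellow holds at every position 0..9, and those are all the positions the trace ever visits, so the invariant G((¬red → walk) ∨ yellow) is never violated.

never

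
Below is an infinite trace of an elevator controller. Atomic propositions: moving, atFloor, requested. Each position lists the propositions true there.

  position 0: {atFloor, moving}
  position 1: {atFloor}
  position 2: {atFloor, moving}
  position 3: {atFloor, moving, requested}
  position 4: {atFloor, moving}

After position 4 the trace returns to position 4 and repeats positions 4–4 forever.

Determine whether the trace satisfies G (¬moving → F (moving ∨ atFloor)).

Satisfied

¬moving → F (moving ∨ atFloor) holds at every position 0..4, and those are all positions ever visited, so G (¬moving → F (moving ∨ atFloor)) holds.
Positions where ¬moving holds: 1.
Check F (moving ∨ atFloor) at each: 1→ok.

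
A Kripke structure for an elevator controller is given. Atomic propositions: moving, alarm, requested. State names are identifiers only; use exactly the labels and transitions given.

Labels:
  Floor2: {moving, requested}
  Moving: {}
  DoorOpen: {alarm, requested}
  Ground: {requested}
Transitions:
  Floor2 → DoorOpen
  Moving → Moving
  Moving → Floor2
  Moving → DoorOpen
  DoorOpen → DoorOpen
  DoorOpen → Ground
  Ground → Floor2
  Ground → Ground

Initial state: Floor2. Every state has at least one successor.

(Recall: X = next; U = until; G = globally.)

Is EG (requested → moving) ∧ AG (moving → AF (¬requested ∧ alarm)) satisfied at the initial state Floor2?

Violated

States satisfying requested → moving: {Floor2, Moving}.
States satisfying EG (requested → moving): {Moving}.
States satisfying moving → AF (¬requested ∧ alarm): {Moving, DoorOpen, Ground}.
States satisfying AG (moving → AF (¬requested ∧ alarm)): ∅.
States satisfying EG (requested → moving) ∧ AG (moving → AF (¬requested ∧ alarm)): ∅.
Floor2 ∉ Sat(EG (requested → moving) ∧ AG (moving → AF (¬requested ∧ alarm))).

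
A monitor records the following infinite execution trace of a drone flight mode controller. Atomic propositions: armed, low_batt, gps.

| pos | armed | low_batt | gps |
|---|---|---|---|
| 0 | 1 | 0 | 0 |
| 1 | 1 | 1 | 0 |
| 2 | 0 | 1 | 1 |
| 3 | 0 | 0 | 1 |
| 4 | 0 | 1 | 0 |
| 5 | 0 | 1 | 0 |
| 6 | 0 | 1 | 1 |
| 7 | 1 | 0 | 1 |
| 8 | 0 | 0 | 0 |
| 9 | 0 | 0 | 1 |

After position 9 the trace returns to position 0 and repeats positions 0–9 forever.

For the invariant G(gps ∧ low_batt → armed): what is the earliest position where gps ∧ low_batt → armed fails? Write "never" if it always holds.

Check gps ∧ low_batt → armed at each position in order: 0 ✓, 1 ✓.
At position 2 the labels are {gps, low_batt}, so gps ∧ low_batt → armed is false there. This is the first violation.

2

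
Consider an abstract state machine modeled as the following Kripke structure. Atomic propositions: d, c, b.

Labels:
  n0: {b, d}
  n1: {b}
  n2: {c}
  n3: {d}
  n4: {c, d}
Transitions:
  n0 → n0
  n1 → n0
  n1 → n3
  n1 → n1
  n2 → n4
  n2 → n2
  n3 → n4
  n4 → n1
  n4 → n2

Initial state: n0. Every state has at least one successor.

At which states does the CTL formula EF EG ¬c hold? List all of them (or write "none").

States satisfying EG ¬c: {n0, n1}.
States satisfying EF EG ¬c: {n0, n1, n2, n3, n4}.

{n0, n1, n2, n3, n4}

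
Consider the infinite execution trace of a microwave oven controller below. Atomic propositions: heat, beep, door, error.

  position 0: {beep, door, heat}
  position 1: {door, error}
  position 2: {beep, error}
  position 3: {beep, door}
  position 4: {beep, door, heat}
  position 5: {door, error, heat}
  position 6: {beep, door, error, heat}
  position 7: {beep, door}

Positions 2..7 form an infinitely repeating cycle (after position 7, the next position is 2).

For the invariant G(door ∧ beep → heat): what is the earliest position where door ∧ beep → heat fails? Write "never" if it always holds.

Check door ∧ beep → heat at each position in order: 0 ✓, 1 ✓, 2 ✓.
At position 3 the labels are {beep, door}, so door ∧ beep → heat is false there. This is the first violation.

3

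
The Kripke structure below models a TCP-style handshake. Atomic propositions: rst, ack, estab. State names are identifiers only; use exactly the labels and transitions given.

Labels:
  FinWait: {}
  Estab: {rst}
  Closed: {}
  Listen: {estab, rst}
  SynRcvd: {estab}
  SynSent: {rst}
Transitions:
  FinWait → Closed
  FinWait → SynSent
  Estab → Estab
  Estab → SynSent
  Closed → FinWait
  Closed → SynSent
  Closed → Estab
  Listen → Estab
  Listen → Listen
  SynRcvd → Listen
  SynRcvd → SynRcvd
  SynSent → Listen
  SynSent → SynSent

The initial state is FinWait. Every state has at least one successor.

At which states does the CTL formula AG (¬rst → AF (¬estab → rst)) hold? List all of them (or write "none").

States satisfying ¬rst → AF (¬estab → rst): {Estab, Listen, SynRcvd, SynSent}.
States satisfying AG (¬rst → AF (¬estab → rst)): {Estab, Listen, SynRcvd, SynSent}.

{Estab, Listen, SynRcvd, SynSent}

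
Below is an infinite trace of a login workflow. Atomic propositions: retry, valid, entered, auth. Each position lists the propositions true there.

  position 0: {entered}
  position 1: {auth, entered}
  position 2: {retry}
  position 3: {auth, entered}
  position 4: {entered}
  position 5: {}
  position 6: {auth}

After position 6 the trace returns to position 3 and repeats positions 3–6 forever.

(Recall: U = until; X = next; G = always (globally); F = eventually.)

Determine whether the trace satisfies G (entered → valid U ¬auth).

entered → valid U ¬auth must hold at every position from 0 onward. It fails at position 1, so G (entered → valid U ¬auth) is false.
Positions where entered holds: 0, 1, 3, 4.
Check valid U ¬auth at each: 0→ok, 1→fails, 3→fails, 4→ok.

Violated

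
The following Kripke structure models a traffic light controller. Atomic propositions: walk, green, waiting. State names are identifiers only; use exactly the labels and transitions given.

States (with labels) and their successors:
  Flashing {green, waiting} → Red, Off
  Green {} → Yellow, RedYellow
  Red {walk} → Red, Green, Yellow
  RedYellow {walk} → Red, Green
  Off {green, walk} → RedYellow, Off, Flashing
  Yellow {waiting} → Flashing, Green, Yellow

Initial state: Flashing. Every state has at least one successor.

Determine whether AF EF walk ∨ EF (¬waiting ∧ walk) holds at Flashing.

Satisfied

States satisfying EF walk: {Flashing, Green, Red, RedYellow, Off, Yellow}.
States satisfying AF EF walk: {Flashing, Green, Red, RedYellow, Off, Yellow}.
States satisfying ¬waiting ∧ walk: {Red, RedYellow, Off}.
States satisfying EF (¬waiting ∧ walk): {Flashing, Green, Red, RedYellow, Off, Yellow}.
States satisfying AF EF walk ∨ EF (¬waiting ∧ walk): {Flashing, Green, Red, RedYellow, Off, Yellow}.
Flashing ∈ Sat(AF EF walk ∨ EF (¬waiting ∧ walk)).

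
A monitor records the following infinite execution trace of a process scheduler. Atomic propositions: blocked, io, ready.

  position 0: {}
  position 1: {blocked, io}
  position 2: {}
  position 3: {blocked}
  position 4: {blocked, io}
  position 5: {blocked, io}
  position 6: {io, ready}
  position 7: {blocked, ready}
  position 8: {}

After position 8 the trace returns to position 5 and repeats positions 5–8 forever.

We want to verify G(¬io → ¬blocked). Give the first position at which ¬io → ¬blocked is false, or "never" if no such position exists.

3

Check ¬io → ¬blocked at each position in order: 0 ✓, 1 ✓, 2 ✓.
At position 3 the labels are {blocked}, so ¬io → ¬blocked is false there. This is the first violation.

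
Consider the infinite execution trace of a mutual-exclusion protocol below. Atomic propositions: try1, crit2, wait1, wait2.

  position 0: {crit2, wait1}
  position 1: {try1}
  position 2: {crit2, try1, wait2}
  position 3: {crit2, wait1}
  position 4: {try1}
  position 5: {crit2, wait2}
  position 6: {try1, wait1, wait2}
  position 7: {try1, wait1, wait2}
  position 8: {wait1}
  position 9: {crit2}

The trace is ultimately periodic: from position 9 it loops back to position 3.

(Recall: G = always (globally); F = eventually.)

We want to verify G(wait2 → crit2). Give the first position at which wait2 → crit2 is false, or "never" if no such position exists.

6

Check wait2 → crit2 at each position in order: 0 ✓, 1 ✓, 2 ✓, 3 ✓, 4 ✓, 5 ✓.
At position 6 the labels are {try1, wait1, wait2}, so wait2 → crit2 is false there. This is the first violation.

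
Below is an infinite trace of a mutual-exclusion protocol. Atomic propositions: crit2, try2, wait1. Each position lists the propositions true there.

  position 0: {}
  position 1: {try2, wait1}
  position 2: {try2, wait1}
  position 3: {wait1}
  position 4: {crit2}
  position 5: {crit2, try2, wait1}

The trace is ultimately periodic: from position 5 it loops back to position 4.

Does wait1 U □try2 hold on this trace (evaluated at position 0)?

Does not hold

Walking from position 0: at position 0, □try2 has not yet held and wait1 fails, so wait1 U □try2 is false.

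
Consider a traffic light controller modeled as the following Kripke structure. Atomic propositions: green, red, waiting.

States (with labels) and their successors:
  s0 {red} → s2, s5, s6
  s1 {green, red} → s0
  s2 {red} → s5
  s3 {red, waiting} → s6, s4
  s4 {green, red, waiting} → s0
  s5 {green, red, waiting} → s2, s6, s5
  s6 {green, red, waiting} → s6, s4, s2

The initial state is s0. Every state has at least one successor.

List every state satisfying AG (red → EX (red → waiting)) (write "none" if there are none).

States satisfying red → EX (red → waiting): {s0, s2, s3, s5, s6}.
States satisfying AG (red → EX (red → waiting)): ∅.

none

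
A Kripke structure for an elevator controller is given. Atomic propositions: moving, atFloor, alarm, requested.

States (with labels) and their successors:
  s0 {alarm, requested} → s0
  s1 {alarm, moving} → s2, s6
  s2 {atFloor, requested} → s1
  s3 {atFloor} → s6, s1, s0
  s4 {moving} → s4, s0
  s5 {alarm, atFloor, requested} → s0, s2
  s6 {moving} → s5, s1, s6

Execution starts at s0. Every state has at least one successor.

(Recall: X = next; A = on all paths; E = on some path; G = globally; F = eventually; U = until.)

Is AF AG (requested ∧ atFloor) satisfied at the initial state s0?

No

States satisfying AG (requested ∧ atFloor): ∅.
States satisfying AF AG (requested ∧ atFloor): ∅.
There is a path from s0 along which AG (requested ∧ atFloor) never holds.
s0 ∉ Sat(AF AG (requested ∧ atFloor)).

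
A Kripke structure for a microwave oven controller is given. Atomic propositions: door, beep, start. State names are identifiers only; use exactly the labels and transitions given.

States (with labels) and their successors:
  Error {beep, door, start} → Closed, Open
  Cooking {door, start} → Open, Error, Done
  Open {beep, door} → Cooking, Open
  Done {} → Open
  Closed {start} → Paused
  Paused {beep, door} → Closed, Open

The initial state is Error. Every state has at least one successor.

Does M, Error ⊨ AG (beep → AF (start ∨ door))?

Satisfied

States satisfying beep → AF (start ∨ door): {Error, Cooking, Open, Done, Closed, Paused}.
States satisfying AG (beep → AF (start ∨ door)): {Error, Cooking, Open, Done, Closed, Paused}.
Every state reachable from Error satisfies beep → AF (start ∨ door).
Error ∈ Sat(AG (beep → AF (start ∨ door))).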